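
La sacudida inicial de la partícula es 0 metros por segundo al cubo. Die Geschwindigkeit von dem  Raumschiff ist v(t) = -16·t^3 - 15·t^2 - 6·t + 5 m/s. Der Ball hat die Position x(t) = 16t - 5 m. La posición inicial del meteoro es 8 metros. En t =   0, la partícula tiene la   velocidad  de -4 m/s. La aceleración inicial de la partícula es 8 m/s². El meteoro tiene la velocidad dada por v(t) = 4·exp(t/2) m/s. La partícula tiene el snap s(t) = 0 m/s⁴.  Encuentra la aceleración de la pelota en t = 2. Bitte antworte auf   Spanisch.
Debemos derivar nuestra ecuación de la posición x(t) = 16·t - 5 2 veces. La derivada de la posición da la velocidad: v(t) = 16. Tomando d/dt de v(t), encontramos a(t) = 0. Tenemos la aceleración a(t) = 0. Sustituyendo t = 2: a(2) = 0.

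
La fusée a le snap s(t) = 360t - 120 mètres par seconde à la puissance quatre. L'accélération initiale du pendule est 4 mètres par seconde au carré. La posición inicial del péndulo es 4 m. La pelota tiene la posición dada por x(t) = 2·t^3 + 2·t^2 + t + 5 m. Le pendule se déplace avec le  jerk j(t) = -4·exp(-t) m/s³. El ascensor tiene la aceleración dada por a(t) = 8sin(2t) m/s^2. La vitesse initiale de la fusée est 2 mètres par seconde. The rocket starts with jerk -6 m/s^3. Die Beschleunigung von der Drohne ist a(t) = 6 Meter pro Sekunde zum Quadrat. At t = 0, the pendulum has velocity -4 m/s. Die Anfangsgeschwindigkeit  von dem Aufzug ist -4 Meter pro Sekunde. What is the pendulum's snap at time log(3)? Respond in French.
En partant du jerk j(t) = -4·exp(-t), nous prenons 1 dérivée. En dérivant le jerk, nous obtenons le snap: s(t) = 4·exp(-t). De l'équation du snap s(t) = 4·exp(-t), nous substituons t = log(3) pour obtenir s = 4/3.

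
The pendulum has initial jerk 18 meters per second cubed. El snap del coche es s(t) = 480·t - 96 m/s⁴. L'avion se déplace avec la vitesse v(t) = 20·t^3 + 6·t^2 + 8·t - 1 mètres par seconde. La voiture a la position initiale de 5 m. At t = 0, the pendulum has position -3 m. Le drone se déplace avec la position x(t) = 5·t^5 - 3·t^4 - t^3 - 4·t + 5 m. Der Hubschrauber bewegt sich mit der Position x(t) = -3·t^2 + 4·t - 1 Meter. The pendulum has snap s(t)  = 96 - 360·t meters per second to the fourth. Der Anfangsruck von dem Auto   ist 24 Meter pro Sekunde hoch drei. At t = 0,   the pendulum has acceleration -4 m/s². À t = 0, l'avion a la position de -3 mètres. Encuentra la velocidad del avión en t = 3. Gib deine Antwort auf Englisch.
From the given velocity equation v(t) = 20·t^3 + 6·t^2 + 8·t - 1, we substitute t = 3 to get v = 617.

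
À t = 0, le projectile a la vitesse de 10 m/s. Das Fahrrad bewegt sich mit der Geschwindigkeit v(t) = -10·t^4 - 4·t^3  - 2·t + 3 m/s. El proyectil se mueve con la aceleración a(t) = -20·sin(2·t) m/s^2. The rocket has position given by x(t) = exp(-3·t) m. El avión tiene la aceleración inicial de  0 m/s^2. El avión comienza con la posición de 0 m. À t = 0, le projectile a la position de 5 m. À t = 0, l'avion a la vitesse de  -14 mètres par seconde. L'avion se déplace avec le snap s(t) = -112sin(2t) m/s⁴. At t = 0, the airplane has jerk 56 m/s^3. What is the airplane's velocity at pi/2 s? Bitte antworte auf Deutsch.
Wir müssen das Integral unserer Gleichung für den Snap s(t) = -112·sin(2·t) 3-mal finden. Durch Integration von dem Snap und Verwendung der Anfangsbedingung j(0) = 56, erhalten wir j(t) = 56·cos(2·t). Mit ∫j(t)dt und Anwendung von a(0) = 0, finden wir a(t) = 28·sin(2·t). Durch Integration von der Beschleunigung und Verwendung der Anfangsbedingung v(0) = -14, erhalten wir v(t) = -14·cos(2·t). Mit v(t) = -14·cos(2·t) und Einsetzen von t = pi/2, finden wir v = 14.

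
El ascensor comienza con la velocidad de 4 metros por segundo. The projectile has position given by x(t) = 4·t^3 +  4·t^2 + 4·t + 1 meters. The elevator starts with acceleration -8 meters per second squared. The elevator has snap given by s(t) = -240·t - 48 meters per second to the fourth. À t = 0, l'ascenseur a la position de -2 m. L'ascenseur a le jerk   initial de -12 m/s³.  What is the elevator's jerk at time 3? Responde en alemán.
Um dies zu lösen, müssen wir 1 Integral unserer Gleichung für den Snap s(t) = -240·t - 48 finden. Die Stammfunktion von dem Snap ist der Ruck. Mit j(0) = -12 erhalten wir j(t) = -120·t^2 - 48·t - 12. Mit j(t) = -120·t^2 - 48·t - 12 und Einsetzen von t = 3, finden wir j = -1236.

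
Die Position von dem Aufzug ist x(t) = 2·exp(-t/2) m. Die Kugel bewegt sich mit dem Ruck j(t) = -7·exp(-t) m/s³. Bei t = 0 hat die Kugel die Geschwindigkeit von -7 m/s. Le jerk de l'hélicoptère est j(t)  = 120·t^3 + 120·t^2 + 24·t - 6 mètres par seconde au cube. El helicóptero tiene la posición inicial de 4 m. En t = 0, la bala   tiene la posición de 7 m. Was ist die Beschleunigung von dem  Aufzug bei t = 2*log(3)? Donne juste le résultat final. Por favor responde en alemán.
Die Beschleunigung bei t = 2*log(3) ist a = 1/6.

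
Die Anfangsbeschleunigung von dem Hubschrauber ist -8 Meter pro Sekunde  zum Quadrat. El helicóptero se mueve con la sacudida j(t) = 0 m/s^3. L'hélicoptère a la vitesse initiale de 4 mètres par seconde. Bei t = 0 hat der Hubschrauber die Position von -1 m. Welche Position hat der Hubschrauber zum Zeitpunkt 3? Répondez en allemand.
Um dies zu lösen, müssen wir 3 Integrale unserer Gleichung für den Ruck j(t) = 0 finden. Das Integral von dem Ruck ist die Beschleunigung. Mit a(0) = -8 erhalten wir a(t) = -8. Das Integral von der Beschleunigung, mit v(0) = 4, ergibt die Geschwindigkeit: v(t) = 4 - 8·t. Die Stammfunktion von der Geschwindigkeit ist die Position. Mit x(0) = -1 erhalten wir x(t) = -4·t^2 + 4·t - 1. Wir haben die Position x(t) = -4·t^2 + 4·t - 1. Durch Einsetzen von t = 3: x(3) = -25.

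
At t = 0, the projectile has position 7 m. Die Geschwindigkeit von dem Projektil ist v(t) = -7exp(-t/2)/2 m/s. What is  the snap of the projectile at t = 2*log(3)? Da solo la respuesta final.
The answer is 7/48.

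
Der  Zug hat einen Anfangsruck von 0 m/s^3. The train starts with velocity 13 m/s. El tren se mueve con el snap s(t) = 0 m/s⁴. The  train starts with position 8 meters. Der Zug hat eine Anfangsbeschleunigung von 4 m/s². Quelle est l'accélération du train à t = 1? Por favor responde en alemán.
Ausgehend von dem Snap s(t) = 0, nehmen wir 2 Integrale. Das Integral von dem Snap ist der Ruck. Mit j(0) = 0 erhalten wir j(t) = 0. Die Stammfunktion von dem Ruck ist die Beschleunigung. Mit a(0) = 4 erhalten wir a(t) = 4. Wir haben die Beschleunigung a(t) = 4. Durch Einsetzen von t = 1: a(1) = 4.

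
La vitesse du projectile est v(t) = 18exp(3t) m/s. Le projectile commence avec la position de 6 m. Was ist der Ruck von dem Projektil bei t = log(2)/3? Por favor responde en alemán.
Wir müssen unsere Gleichung für die Geschwindigkeit v(t) = 18·exp(3·t) 2-mal ableiten. Mit d/dt von v(t) finden wir a(t) = 54·exp(3·t). Durch Ableiten von der Beschleunigung erhalten wir den Ruck: j(t) = 162·exp(3·t). Aus der Gleichung für den Ruck j(t) = 162·exp(3·t), setzen wir t = log(2)/3 ein und erhalten j = 324.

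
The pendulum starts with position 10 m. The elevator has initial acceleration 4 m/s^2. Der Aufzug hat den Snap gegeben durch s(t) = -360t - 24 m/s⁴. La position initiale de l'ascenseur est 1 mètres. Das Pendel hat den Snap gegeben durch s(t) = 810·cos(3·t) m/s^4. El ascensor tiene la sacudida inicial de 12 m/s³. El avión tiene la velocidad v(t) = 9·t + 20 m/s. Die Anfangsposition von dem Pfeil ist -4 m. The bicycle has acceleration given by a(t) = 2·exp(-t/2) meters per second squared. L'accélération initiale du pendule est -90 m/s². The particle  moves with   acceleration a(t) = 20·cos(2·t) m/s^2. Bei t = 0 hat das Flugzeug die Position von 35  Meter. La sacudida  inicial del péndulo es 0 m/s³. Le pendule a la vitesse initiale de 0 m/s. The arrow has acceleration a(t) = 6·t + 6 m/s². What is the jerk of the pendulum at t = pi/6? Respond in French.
Pour résoudre ceci, nous devons prendre 1 primitive de notre équation du snap s(t) = 810·cos(3·t). En intégrant le snap et en utilisant la condition initiale j(0) = 0, nous obtenons j(t) = 270·sin(3·t). Nous avons le jerk j(t) = 270·sin(3·t). En substituant t = pi/6: j(pi/6) = 270.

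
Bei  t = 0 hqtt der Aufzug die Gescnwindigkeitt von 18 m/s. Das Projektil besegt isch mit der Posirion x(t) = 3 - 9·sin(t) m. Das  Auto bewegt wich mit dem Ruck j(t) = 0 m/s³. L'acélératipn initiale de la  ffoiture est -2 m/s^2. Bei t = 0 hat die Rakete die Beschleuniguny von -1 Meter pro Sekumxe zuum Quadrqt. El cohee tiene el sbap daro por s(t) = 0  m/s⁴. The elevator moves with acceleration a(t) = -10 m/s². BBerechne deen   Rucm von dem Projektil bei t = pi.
Wir müssen unsere Gleichung für die Position x(t) = 3 - 9·sin(t) 3-mal ableiten. Die Ableitung von der Position ergibt die Geschwindigkeit: v(t) = -9·cos(t). Mit d/dt von v(t) finden wir a(t) = 9·sin(t). Die Ableitung von der Beschleunigung ergibt den Ruck: j(t) = 9·cos(t). Aus der Gleichung für den Ruck j(t) = 9·cos(t), setzen wir t = pi ein und erhalten j = -9.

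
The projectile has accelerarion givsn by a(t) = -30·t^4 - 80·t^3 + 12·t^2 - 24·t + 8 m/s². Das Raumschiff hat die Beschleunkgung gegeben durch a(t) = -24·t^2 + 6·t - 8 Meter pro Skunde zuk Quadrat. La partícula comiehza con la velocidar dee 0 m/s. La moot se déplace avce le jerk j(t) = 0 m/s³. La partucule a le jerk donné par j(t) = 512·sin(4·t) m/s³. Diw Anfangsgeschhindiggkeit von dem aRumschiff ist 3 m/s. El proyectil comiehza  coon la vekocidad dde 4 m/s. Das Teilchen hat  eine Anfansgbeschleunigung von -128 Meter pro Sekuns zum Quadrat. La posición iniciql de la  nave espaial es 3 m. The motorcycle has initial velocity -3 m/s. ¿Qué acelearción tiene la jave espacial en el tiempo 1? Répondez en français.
Nous avons l'accélération a(t) = -24·t^2 + 6·t - 8. En substituant t = 1: a(1) = -26.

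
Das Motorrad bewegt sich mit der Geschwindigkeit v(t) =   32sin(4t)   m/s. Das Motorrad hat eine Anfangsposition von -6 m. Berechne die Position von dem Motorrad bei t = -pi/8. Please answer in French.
Pour résoudre ceci, nous devons prendre 1 intégrale de notre équation de la vitesse v(t) = 32·sin(4·t). L'intégrale de la vitesse, avec x(0) = -6, donne la position: x(t) = 2 - 8·cos(4·t). De l'équation de la position x(t) = 2 - 8·cos(4·t), nous substituons t = -pi/8 pour obtenir x = 2.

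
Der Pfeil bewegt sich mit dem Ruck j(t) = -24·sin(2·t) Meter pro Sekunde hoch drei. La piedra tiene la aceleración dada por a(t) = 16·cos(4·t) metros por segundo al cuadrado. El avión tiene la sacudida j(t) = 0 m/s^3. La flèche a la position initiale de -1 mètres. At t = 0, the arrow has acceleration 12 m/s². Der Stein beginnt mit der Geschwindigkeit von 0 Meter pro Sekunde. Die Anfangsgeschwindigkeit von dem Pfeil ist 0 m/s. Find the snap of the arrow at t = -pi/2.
Starting from jerk j(t) = -24·sin(2·t), we take 1 derivative. Taking d/dt of j(t), we find s(t) = -48·cos(2·t). We have snap s(t) = -48·cos(2·t). Substituting t = -pi/2: s(-pi/2) = 48.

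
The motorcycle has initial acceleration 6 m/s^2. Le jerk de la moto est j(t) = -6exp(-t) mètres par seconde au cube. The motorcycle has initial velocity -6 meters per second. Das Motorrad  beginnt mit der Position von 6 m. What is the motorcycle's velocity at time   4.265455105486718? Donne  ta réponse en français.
En partant du jerk j(t) = -6·exp(-t), nous prenons 2 primitives. L'intégrale du jerk, avec a(0) = 6, donne l'accélération: a(t) = 6·exp(-t). L'intégrale de l'accélération est la vitesse. En utilisant v(0) = -6, nous obtenons v(t) = -6·exp(-t). De l'équation de la vitesse v(t) = -6·exp(-t), nous substituons t = 4.265455105486718 pour obtenir v = -0.0842728410372770.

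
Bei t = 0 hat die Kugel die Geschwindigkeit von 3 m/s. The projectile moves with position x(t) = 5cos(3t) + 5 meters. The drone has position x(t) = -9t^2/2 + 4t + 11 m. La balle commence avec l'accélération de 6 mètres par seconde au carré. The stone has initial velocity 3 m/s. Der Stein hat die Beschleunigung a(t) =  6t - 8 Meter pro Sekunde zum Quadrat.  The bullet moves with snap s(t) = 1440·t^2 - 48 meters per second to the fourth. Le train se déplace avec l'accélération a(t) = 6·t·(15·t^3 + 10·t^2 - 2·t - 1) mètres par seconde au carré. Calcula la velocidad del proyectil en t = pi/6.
Debemos derivar nuestra ecuación de la posición x(t) = 5·cos(3·t) + 5 1 vez. La derivada de la posición da la velocidad: v(t) = -15·sin(3·t). De la ecuación de la velocidad v(t) = -15·sin(3·t), sustituimos t = pi/6 para obtener v = -15.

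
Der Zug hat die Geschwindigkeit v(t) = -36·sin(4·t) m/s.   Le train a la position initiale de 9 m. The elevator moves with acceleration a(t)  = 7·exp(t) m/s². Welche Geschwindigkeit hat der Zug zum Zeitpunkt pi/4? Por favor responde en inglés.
Using v(t) = -36·sin(4·t) and substituting t = pi/4, we find v = 0.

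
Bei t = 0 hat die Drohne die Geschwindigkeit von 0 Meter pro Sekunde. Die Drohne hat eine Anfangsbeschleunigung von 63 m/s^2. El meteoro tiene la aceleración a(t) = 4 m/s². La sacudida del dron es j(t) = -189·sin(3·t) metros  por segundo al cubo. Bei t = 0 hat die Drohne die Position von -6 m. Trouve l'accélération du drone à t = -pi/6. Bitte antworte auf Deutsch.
Wir müssen unsere Gleichung für den Ruck j(t) = -189·sin(3·t) 1-mal integrieren. Durch Integration von dem Ruck und Verwendung der Anfangsbedingung a(0) = 63, erhalten wir a(t) = 63·cos(3·t). Aus der Gleichung für die Beschleunigung a(t) = 63·cos(3·t), setzen wir t = -pi/6 ein und erhalten a = 0.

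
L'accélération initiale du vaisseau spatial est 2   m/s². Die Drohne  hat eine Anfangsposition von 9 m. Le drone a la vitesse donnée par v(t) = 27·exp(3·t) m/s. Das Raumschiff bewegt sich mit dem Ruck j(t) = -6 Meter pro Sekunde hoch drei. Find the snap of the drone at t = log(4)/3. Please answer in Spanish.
Para resolver esto, necesitamos tomar 3 derivadas de nuestra ecuación de la velocidad v(t) = 27·exp(3·t). Tomando d/dt de v(t), encontramos a(t) = 81·exp(3·t). La derivada de la aceleración da la sacudida: j(t) = 243·exp(3·t). Derivando la sacudida, obtenemos el snap: s(t) = 729·exp(3·t). Tenemos el snap s(t) = 729·exp(3·t). Sustituyendo t = log(4)/3: s(log(4)/3) = 2916.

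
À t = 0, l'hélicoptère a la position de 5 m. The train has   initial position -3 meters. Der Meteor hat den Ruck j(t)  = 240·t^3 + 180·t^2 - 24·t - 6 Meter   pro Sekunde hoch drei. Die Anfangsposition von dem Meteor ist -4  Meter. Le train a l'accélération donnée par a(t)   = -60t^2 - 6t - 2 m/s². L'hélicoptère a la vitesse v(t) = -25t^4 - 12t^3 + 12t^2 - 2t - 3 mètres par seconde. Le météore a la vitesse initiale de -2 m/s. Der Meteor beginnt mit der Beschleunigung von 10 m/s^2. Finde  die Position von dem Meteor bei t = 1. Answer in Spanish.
Necesitamos integrar nuestra ecuación de la sacudida j(t) = 240·t^3 + 180·t^2 - 24·t - 6 3 veces. La antiderivada de la sacudida es la aceleración. Usando a(0) = 10, obtenemos a(t) = 60·t^4 + 60·t^3 - 12·t^2 - 6·t + 10. Integrando la aceleración y usando la condición inicial v(0) = -2, obtenemos v(t) = 12·t^5 + 15·t^4 - 4·t^3 - 3·t^2 + 10·t - 2. La antiderivada de la velocidad es la posición. Usando x(0) = -4, obtenemos x(t) = 2·t^6 + 3·t^5 - t^4 - t^3 + 5·t^2 - 2·t - 4. Usando x(t) = 2·t^6 + 3·t^5 - t^4 - t^3 + 5·t^2 - 2·t - 4 y sustituyendo t = 1, encontramos x = 2.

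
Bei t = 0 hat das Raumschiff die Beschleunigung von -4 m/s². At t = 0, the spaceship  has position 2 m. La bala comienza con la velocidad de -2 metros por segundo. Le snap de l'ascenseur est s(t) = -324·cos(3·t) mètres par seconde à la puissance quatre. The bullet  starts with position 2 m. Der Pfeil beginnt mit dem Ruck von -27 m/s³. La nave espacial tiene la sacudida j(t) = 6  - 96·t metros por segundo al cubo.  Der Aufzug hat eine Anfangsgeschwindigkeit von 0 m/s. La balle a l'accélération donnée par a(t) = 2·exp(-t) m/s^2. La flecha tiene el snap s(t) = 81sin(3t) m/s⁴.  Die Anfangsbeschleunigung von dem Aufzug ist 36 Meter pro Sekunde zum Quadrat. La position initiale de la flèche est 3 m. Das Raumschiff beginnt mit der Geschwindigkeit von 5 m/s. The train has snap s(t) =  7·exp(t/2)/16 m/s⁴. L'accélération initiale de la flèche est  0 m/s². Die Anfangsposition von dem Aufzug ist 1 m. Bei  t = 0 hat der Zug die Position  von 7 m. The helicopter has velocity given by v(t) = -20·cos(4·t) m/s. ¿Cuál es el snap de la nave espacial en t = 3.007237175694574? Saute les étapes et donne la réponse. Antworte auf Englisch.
The answer is -96.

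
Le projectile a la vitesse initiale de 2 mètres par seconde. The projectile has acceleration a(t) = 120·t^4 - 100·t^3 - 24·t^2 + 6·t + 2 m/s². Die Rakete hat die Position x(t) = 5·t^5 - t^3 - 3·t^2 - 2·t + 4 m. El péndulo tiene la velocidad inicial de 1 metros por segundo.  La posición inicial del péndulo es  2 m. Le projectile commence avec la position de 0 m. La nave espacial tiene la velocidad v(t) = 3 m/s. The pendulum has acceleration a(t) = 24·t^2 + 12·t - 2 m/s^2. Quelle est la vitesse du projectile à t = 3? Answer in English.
To solve this, we need to take 1 antiderivative of our acceleration equation a(t) = 120·t^4 - 100·t^3 - 24·t^2 + 6·t + 2. The integral of acceleration is velocity. Using v(0) = 2, we get v(t) = 24·t^5 - 25·t^4 - 8·t^3 + 3·t^2 + 2·t + 2. Using v(t) = 24·t^5 - 25·t^4 - 8·t^3 + 3·t^2 + 2·t + 2 and substituting t = 3, we find v = 3626.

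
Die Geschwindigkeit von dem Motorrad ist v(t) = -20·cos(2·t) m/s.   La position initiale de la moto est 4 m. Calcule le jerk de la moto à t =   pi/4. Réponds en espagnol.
Debemos derivar nuestra ecuación de la velocidad v(t) = -20·cos(2·t) 2 veces. La derivada de la velocidad da la aceleración: a(t) = 40·sin(2·t). Derivando la aceleración, obtenemos la sacudida: j(t) = 80·cos(2·t). Usando j(t) = 80·cos(2·t) y sustituyendo t = pi/4, encontramos j = 0.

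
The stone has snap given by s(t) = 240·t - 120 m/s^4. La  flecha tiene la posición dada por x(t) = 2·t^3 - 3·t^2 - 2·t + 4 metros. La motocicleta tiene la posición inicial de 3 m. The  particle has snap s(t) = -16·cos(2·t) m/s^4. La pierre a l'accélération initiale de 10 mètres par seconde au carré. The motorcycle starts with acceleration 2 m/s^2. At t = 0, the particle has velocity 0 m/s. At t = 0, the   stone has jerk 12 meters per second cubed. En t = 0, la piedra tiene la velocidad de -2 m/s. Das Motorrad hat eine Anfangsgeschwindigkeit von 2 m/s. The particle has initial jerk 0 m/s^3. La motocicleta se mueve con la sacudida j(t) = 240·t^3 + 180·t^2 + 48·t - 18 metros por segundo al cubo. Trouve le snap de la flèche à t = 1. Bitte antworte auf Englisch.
We must differentiate our position equation x(t) = 2·t^3 - 3·t^2 - 2·t + 4 4 times. Taking d/dt of x(t), we find v(t) = 6·t^2 - 6·t - 2. Differentiating velocity, we get acceleration: a(t) = 12·t - 6. Taking d/dt of a(t), we find j(t) = 12. Differentiating jerk, we get snap: s(t) = 0. We have snap s(t) = 0. Substituting t = 1: s(1) = 0.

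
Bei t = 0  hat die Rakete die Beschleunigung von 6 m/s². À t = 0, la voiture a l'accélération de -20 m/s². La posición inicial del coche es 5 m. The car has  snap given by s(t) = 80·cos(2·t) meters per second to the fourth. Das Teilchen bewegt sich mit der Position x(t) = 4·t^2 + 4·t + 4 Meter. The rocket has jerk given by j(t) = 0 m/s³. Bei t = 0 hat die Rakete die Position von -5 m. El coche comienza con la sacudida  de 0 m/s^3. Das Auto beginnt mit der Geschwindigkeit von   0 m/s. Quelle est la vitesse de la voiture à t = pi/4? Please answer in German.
Wir müssen unsere Gleichung für den Snap s(t) = 80·cos(2·t) 3-mal integrieren. Mit ∫s(t)dt und Anwendung von j(0) = 0, finden wir j(t) = 40·sin(2·t). Die Stammfunktion von dem Ruck ist die Beschleunigung. Mit a(0) = -20 erhalten wir a(t) = -20·cos(2·t). Das Integral von der Beschleunigung, mit v(0) = 0, ergibt die Geschwindigkeit: v(t) = -10·sin(2·t). Aus der Gleichung für die Geschwindigkeit v(t) = -10·sin(2·t), setzen wir t = pi/4 ein und erhalten v = -10.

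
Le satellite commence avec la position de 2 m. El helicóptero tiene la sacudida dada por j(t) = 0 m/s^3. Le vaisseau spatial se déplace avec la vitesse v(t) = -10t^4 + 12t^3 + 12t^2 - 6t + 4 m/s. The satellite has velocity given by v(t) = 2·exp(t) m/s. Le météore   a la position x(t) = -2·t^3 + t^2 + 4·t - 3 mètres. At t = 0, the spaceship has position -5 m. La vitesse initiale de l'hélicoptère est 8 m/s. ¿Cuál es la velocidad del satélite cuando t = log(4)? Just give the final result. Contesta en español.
La respuesta es 8.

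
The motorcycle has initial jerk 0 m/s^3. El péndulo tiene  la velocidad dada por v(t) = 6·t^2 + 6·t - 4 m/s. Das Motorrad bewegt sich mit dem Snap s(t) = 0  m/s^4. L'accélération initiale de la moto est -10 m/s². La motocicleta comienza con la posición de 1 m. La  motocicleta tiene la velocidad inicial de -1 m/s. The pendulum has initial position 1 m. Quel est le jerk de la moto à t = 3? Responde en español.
Para resolver esto, necesitamos tomar 1 antiderivada de nuestra ecuación del snap s(t) = 0. La antiderivada del snap, con j(0) = 0, da la sacudida: j(t) = 0. Tenemos la sacudida j(t) = 0. Sustituyendo t = 3: j(3) = 0.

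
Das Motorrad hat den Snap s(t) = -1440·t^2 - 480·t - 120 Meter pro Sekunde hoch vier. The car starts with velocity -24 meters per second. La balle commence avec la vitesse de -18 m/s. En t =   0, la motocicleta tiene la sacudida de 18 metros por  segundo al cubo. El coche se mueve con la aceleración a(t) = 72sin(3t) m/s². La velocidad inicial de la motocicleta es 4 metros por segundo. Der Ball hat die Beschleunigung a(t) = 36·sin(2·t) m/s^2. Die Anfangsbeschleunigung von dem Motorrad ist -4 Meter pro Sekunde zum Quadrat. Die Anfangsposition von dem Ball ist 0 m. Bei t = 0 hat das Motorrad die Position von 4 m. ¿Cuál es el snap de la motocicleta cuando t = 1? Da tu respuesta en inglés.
Using s(t) = -1440·t^2 - 480·t - 120 and substituting t = 1, we find s = -2040.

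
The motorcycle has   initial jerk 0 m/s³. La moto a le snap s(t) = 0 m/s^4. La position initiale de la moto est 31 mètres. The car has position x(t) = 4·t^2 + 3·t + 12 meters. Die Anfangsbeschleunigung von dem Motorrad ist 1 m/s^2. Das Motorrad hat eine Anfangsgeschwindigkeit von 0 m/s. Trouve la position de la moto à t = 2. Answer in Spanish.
Debemos encontrar la integral de nuestra ecuación del snap s(t) = 0 4 veces. La antiderivada del snap, con j(0) = 0, da la sacudida: j(t) = 0. La antiderivada de la sacudida, con a(0) = 1, da la aceleración: a(t) = 1. Tomando ∫a(t)dt y aplicando v(0) = 0, encontramos v(t) = t. La antiderivada de la velocidad es la posición. Usando x(0) = 31, obtenemos x(t) = t^2/2 + 31. Usando x(t) = t^2/2 + 31 y sustituyendo t = 2, encontramos x = 33.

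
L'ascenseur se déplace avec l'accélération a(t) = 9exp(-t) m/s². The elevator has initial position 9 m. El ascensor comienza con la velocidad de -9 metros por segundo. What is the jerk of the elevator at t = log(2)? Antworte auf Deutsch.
Ausgehend von der Beschleunigung a(t) = 9·exp(-t), nehmen wir 1 Ableitung. Die Ableitung von der Beschleunigung ergibt den Ruck: j(t) = -9·exp(-t). Wir haben den Ruck j(t) = -9·exp(-t). Durch Einsetzen von t = log(2): j(log(2)) = -9/2.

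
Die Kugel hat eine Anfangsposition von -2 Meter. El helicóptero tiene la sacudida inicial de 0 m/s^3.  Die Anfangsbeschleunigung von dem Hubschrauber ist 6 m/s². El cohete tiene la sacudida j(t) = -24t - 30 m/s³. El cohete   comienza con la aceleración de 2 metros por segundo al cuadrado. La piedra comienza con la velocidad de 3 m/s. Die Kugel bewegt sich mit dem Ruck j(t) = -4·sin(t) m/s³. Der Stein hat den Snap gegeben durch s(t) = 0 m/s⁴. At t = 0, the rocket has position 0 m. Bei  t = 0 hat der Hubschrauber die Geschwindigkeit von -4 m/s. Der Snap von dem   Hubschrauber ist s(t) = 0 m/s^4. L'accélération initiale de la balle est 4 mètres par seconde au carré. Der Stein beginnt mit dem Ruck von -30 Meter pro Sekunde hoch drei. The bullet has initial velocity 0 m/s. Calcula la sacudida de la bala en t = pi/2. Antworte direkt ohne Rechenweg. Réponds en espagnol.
La sacudida en t = pi/2 es j = -4.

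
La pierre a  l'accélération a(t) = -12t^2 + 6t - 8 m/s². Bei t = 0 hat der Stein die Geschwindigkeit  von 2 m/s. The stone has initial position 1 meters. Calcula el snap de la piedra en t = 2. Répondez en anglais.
To solve this, we need to take 2 derivatives of our acceleration equation a(t) = -12·t^2 + 6·t - 8. The derivative of acceleration gives jerk: j(t) = 6 - 24·t. Differentiating jerk, we get snap: s(t) = -24. Using s(t) = -24 and substituting t = 2, we find s = -24.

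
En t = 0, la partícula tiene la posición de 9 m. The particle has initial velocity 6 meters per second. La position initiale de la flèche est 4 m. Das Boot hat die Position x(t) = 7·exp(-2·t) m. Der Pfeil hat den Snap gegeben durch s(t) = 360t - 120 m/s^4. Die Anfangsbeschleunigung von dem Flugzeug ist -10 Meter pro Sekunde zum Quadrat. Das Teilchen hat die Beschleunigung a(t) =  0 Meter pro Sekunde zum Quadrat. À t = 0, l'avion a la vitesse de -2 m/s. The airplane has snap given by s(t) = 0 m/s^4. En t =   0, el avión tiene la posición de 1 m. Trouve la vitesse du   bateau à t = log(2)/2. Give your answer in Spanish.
Partiendo de la posición x(t) = 7·exp(-2·t), tomamos 1 derivada. Derivando la posición, obtenemos la velocidad: v(t) = -14·exp(-2·t). Usando v(t) = -14·exp(-2·t) y sustituyendo t = log(2)/2, encontramos v = -7.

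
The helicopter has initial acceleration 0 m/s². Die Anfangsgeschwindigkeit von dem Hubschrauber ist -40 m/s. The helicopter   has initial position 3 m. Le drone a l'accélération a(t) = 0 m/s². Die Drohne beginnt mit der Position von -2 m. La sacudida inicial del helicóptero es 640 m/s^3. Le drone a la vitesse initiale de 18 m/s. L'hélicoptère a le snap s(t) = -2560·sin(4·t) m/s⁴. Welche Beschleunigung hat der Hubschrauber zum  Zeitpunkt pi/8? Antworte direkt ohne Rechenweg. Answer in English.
a(pi/8) = 160.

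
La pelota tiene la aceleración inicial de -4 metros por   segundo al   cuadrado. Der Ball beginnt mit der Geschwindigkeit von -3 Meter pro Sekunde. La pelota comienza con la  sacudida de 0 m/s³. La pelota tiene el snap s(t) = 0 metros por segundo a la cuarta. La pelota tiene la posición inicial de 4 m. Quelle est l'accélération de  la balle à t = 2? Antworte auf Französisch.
En partant du snap s(t) = 0, nous prenons 2 intégrales. En prenant ∫s(t)dt et en appliquant j(0) = 0, nous trouvons j(t) = 0. L'intégrale du jerk, avec a(0) = -4, donne l'accélération: a(t) = -4. En utilisant a(t) = -4 et en substituant t = 2, nous trouvons a = -4.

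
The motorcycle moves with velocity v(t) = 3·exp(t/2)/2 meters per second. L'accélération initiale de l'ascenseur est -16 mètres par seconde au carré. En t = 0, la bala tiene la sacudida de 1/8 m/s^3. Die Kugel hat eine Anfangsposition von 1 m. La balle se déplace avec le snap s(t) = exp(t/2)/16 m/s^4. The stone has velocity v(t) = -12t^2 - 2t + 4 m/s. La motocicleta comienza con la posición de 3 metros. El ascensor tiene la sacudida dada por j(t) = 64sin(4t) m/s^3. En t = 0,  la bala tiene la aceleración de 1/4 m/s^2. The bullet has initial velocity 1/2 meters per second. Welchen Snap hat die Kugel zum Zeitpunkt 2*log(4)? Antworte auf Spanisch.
Tenemos el snap s(t) = exp(t/2)/16. Sustituyendo t = 2*log(4): s(2*log(4)) = 1/4.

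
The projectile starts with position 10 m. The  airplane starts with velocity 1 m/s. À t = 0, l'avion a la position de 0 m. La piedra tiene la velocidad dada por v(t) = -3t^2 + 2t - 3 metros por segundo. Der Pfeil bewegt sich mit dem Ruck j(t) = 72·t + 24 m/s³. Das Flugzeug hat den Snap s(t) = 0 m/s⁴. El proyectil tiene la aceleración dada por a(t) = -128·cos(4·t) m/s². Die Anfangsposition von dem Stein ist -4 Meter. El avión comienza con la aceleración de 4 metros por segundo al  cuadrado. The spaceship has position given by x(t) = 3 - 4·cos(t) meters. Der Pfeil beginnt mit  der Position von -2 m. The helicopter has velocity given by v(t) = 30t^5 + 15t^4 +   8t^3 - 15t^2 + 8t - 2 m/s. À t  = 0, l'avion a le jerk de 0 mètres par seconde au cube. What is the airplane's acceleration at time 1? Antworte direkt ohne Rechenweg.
a(1) = 4.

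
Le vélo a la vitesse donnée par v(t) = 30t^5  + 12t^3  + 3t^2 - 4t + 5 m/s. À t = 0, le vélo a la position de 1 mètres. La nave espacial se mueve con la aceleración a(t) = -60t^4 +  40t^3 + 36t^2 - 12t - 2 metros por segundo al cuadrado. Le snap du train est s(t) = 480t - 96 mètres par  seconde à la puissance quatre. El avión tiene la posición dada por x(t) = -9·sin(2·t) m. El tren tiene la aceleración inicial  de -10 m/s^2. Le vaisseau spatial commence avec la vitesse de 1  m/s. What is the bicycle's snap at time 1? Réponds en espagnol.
Partiendo de la velocidad v(t) = 30·t^5 + 12·t^3 + 3·t^2 - 4·t + 5, tomamos 3 derivadas. La derivada de la velocidad da la aceleración: a(t) = 150·t^4 + 36·t^2 + 6·t - 4. Tomando d/dt de a(t), encontramos j(t) = 600·t^3 + 72·t + 6. Derivando la sacudida, obtenemos el snap: s(t) = 1800·t^2 + 72. Usando s(t) = 1800·t^2 + 72 y sustituyendo t = 1, encontramos s = 1872.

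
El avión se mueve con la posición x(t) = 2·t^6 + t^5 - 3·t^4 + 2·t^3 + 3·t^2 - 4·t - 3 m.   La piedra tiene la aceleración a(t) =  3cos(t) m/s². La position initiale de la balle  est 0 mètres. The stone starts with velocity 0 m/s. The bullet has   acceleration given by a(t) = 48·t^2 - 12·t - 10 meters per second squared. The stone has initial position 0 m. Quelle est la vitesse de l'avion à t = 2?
Nous devons dériver notre équation de la position x(t) = 2·t^6 + t^5 - 3·t^4 + 2·t^3 + 3·t^2 - 4·t - 3 1 fois. En prenant d/dt de x(t), nous trouvons v(t) = 12·t^5 + 5·t^4 - 12·t^3 + 6·t^2 + 6·t - 4. De l'équation de la vitesse v(t) = 12·t^5 + 5·t^4 - 12·t^3 + 6·t^2 + 6·t - 4, nous substituons t = 2 pour obtenir v = 400.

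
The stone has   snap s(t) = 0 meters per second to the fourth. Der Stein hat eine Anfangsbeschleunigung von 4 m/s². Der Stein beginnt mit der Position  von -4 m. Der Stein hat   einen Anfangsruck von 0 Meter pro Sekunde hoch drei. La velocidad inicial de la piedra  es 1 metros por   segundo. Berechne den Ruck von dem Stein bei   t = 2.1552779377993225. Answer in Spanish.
Para resolver esto, necesitamos tomar 1 integral de nuestra ecuación del snap s(t) = 0. Tomando ∫s(t)dt y aplicando j(0) = 0, encontramos j(t) = 0. Tenemos la sacudida j(t) = 0. Sustituyendo t = 2.1552779377993225: j(2.1552779377993225) = 0.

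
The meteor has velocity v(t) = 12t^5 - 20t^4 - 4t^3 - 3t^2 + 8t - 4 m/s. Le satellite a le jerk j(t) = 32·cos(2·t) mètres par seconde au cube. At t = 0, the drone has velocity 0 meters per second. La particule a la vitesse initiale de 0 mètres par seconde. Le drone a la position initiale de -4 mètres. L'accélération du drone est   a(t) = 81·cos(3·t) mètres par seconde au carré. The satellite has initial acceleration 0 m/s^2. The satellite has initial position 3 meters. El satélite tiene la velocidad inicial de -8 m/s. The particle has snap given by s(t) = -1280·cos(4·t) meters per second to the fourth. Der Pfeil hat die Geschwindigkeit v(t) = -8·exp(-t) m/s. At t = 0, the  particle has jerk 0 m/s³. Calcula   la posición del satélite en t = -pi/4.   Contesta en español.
Necesitamos integrar nuestra ecuación de la sacudida j(t) = 32·cos(2·t) 3 veces. Integrando la sacudida y usando la condición inicial a(0) = 0, obtenemos a(t) = 16·sin(2·t). La integral de la aceleración, con v(0) = -8, da la velocidad: v(t) = -8·cos(2·t). Integrando la velocidad y usando la condición inicial x(0) = 3, obtenemos x(t) = 3 - 4·sin(2·t). Usando x(t) = 3 - 4·sin(2·t) y sustituyendo t = -pi/4, encontramos x = 7.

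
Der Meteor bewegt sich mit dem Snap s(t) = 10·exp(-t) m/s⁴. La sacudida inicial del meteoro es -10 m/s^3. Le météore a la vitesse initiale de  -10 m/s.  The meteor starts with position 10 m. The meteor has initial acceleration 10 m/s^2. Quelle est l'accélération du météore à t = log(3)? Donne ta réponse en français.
Nous devons intégrer notre équation du snap s(t) = 10·exp(-t) 2 fois. L'intégrale du snap est le jerk. En utilisant j(0) = -10, nous obtenons j(t) = -10·exp(-t). En prenant ∫j(t)dt et en appliquant a(0) = 10, nous trouvons a(t) = 10·exp(-t). De l'équation de l'accélération a(t) = 10·exp(-t), nous substituons t = log(3) pour obtenir a = 10/3.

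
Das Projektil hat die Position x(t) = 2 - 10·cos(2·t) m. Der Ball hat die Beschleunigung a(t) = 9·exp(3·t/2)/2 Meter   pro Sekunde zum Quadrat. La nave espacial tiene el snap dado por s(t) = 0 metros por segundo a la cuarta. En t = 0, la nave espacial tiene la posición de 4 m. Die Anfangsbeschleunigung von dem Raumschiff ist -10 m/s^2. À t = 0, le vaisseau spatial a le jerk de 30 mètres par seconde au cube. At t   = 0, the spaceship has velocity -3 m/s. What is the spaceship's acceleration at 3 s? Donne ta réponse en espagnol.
Debemos encontrar la antiderivada de nuestra ecuación del snap s(t) = 0 2 veces. Integrando el snap y usando la condición inicial j(0) = 30, obtenemos j(t) = 30. La integral de la sacudida es la aceleración. Usando a(0) = -10, obtenemos a(t) = 30·t - 10. De la ecuación de la aceleración a(t) = 30·t - 10, sustituimos t = 3 para obtener a = 80.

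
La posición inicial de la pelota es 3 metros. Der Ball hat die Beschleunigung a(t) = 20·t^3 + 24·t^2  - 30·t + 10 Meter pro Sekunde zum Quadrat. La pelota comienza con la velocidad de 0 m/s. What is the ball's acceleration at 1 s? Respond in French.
De l'équation de l'accélération a(t) = 20·t^3 + 24·t^2 - 30·t + 10, nous substituons t = 1 pour obtenir a = 24.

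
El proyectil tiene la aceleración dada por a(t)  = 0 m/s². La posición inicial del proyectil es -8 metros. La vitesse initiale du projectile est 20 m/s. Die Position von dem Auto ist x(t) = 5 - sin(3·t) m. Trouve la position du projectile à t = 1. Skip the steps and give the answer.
La réponse est 12.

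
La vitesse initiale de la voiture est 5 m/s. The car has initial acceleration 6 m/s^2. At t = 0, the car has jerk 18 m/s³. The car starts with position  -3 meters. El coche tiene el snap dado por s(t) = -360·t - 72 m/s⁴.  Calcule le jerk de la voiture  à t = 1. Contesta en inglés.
We must find the antiderivative of our snap equation s(t) = -360·t - 72 1 time. Taking ∫s(t)dt and applying j(0) = 18, we find j(t) = -180·t^2 - 72·t + 18. From the given jerk equation j(t) = -180·t^2 - 72·t + 18, we substitute t = 1 to get j = -234.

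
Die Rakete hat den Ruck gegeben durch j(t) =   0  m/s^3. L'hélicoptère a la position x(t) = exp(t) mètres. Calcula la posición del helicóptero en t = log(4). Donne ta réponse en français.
Nous avons la position x(t) = exp(t). En substituant t = log(4): x(log(4)) = 4.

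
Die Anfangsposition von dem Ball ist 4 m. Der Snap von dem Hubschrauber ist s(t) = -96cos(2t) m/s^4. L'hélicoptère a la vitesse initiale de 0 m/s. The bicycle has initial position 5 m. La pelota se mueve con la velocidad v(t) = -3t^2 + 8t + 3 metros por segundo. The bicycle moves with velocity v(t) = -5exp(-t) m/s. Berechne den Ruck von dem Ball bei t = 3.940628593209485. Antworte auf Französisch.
En partant de la vitesse v(t) = -3·t^2 + 8·t + 3, nous prenons 2 dérivées. La dérivée de la vitesse donne l'accélération: a(t) = 8 - 6·t. En prenant d/dt de a(t), nous trouvons j(t) = -6. En utilisant j(t) = -6 et en substituant t = 3.940628593209485, nous trouvons j = -6.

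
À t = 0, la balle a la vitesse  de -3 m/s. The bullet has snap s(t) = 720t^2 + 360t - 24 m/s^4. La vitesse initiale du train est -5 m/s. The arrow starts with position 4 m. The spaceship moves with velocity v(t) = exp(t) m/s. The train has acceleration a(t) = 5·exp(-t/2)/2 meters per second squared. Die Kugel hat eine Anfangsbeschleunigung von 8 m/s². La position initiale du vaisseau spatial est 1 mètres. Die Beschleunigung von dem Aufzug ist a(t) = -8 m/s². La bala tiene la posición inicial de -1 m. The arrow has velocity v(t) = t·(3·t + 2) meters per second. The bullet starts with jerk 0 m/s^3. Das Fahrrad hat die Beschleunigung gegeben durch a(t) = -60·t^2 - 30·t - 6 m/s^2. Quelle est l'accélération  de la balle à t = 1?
Nous devons trouver la primitive de notre équation du snap s(t) = 720·t^2 + 360·t - 24 2 fois. En intégrant le snap et en utilisant la condition initiale j(0) = 0, nous obtenons j(t) = 12·t·(20·t^2 + 15·t - 2). En intégrant le jerk et en utilisant la condition initiale a(0) = 8, nous obtenons a(t) = 60·t^4 + 60·t^3 - 12·t^2 + 8. En utilisant a(t) = 60·t^4 + 60·t^3 - 12·t^2 + 8 et en substituant t = 1, nous trouvons a = 116.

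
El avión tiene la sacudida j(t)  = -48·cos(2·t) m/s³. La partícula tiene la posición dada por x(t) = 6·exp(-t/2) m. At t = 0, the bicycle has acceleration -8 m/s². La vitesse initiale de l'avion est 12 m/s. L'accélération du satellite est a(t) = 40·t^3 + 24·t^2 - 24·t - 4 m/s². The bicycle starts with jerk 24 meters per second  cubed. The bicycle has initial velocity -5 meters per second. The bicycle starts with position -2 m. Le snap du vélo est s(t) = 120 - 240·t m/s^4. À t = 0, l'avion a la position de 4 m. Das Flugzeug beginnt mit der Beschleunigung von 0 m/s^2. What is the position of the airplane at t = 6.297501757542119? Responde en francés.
Nous devons trouver la primitive de notre équation du jerk j(t) = -48·cos(2·t) 3 fois. En intégrant le jerk et en utilisant la condition initiale a(0) = 0, nous obtenons a(t) = -24·sin(2·t). La primitive de l'accélération est la vitesse. En utilisant v(0) = 12, nous obtenons v(t) = 12·cos(2·t). L'intégrale de la vitesse est la position. En utilisant x(0) = 4, nous obtenons x(t) = 6·sin(2·t) + 4. Nous avons la position x(t) = 6·sin(2·t) + 4. En substituant t = 6.297501757542119: x(6.297501757542119) = 4.17177393082930.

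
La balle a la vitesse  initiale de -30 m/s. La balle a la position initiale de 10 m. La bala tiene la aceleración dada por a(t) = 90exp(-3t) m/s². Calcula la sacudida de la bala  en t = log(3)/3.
Para resolver esto, necesitamos tomar 1 derivada de nuestra ecuación de la aceleración a(t) = 90·exp(-3·t). Tomando d/dt de a(t), encontramos j(t) = -270·exp(-3·t). Usando j(t) = -270·exp(-3·t) y sustituyendo t = log(3)/3, encontramos j = -90.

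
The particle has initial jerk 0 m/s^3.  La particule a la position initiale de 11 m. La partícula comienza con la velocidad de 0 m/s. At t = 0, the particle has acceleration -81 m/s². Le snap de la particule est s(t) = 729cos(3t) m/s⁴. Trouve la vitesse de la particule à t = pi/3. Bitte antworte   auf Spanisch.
Debemos encontrar la integral de nuestra ecuación del snap s(t) = 729·cos(3·t) 3 veces. Tomando ∫s(t)dt y aplicando j(0) = 0, encontramos j(t) = 243·sin(3·t). Integrando la sacudida y usando la condición inicial a(0) = -81, obtenemos a(t) = -81·cos(3·t). La integral de la aceleración, con v(0) = 0, da la velocidad: v(t) = -27·sin(3·t). Usando v(t) = -27·sin(3·t) y sustituyendo t = pi/3, encontramos v = 0.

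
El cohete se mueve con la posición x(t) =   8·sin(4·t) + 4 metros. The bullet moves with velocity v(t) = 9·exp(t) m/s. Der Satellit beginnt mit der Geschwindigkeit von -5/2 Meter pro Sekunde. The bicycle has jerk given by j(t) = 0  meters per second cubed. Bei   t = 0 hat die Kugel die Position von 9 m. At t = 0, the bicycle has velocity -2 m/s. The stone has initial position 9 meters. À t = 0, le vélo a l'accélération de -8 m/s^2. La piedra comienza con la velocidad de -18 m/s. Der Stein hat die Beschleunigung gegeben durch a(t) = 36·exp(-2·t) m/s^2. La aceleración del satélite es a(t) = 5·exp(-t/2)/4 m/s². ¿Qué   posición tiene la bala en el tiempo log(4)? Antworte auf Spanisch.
Necesitamos integrar nuestra ecuación de la velocidad v(t) = 9·exp(t) 1 vez. La integral de la velocidad, con x(0) = 9, da la posición: x(t) = 9·exp(t). De la ecuación de la posición x(t) = 9·exp(t), sustituimos t = log(4) para obtener x = 36.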